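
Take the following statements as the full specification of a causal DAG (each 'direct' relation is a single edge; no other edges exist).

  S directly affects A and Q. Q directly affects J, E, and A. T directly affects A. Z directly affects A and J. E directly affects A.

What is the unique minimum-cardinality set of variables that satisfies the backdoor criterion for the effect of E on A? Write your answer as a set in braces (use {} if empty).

{Q}

Variables eligible for adjustment (non-descendants of E, excluding E and A): {J, Q, S, T, Z}.
Backdoor paths from E to A:
  P1: E <- Q <- S -> A
  P2: E <- Q -> A
  P3: E <- Q -> J <- Z -> A
The empty set is not sufficient: P1 (E <- Q <- S -> A) has no collider blocking it and no conditioned non-collider, so it is open.
Try {Q}:
  P1: blocked at chain node Q ∈ conditioning set.
  P2: blocked at fork node Q ∈ conditioning set.
  P3: blocked at fork node Q ∈ conditioning set.
{Q} contains no descendant of E and blocks every backdoor path.
No other singleton works — e.g. {S} leaves P2 open — so {Q} is the unique smallest valid adjustment set.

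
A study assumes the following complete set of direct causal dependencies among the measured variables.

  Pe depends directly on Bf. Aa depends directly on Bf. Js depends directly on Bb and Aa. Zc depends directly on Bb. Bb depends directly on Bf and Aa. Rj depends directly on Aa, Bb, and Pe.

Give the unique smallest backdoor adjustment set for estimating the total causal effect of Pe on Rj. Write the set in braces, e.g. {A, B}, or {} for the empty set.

Variables eligible for adjustment (non-descendants of Pe, excluding Pe and Rj): {Aa, Bb, Bf, Js, Zc}.
Backdoor paths from Pe to Rj:
  P1: Pe <- Bf -> Aa -> Bb -> Rj
  P2: Pe <- Bf -> Aa -> Rj
  P3: Pe <- Bf -> Aa -> Js <- Bb -> Rj
  P4: Pe <- Bf -> Bb <- Aa -> Rj
  P5: Pe <- Bf -> Bb -> Rj
  P6: Pe <- Bf -> Bb -> Js <- Aa -> Rj
The empty set is not sufficient: P1 (Pe <- Bf -> Aa -> Bb -> Rj) has no collider blocking it and no conditioned non-collider, so it is open.
Try {Bf}:
  P1: blocked at fork node Bf ∈ conditioning set.
  P2: blocked at fork node Bf ∈ conditioning set.
  P3: blocked at fork node Bf ∈ conditioning set.
  P4: blocked at fork node Bf ∈ conditioning set.
  P5: blocked at fork node Bf ∈ conditioning set.
  P6: blocked at fork node Bf ∈ conditioning set.
{Bf} contains no descendant of Pe and blocks every backdoor path.
No other singleton works — e.g. {Aa} leaves P5 open — so {Bf} is the unique smallest valid adjustment set.

{Bf}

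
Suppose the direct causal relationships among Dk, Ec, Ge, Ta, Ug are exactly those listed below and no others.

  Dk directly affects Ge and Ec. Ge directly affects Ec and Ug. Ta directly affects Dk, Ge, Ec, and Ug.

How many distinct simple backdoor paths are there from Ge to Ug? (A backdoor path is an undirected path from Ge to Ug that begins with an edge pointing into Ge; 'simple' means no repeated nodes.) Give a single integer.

A backdoor path from Ge to Ug is any simple undirected path whose first edge points into Ge (i.e. leaves Ge via a parent).
Parents of Ge: {Dk, Ta}.
Enumerating:
  P1: Ge <- Ta -> Ug
  P2: Ge <- Dk <- Ta -> Ug
  P3: Ge <- Dk -> Ec <- Ta -> Ug
That exhausts the simple backdoor paths. Count: 3.

3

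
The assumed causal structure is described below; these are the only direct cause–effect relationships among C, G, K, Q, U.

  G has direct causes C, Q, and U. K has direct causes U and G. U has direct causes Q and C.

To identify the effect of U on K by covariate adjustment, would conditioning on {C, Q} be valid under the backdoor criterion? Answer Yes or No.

Yes

Backdoor paths from U to K (paths whose first edge points into U):
  P1: U <- C -> G -> K
  P2: U <- Q -> G -> K
Condition 1 (no descendant of U in the set): holds — descendants of U are {G, K}; none are in {C, Q}.
Condition 2 (every backdoor path blocked by {C, Q}):
  P1: blocked at fork node C ∈ conditioning set.
  P2: blocked at fork node Q ∈ conditioning set.
{C, Q} satisfies the backdoor criterion.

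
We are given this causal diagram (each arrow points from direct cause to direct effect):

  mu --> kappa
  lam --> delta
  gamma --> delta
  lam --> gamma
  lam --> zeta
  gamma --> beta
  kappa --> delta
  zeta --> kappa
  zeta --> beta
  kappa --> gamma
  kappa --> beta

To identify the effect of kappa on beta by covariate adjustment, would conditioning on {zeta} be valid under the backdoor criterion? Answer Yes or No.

Yes

Backdoor paths from kappa to beta (paths whose first edge points into kappa):
  P1: kappa <- zeta <- lam -> gamma -> beta
  P2: kappa <- zeta <- lam -> delta <- gamma -> beta
  P3: kappa <- zeta -> beta
Condition 1 (no descendant of kappa in the set): holds — descendants of kappa are {beta, delta, gamma}; none are in {zeta}.
Condition 2 (every backdoor path blocked by {zeta}):
  P1: blocked at chain node zeta ∈ conditioning set.
  P2: blocked at chain node zeta ∈ conditioning set.
  P3: blocked at fork node zeta ∈ conditioning set.
{zeta} satisfies the backdoor criterion.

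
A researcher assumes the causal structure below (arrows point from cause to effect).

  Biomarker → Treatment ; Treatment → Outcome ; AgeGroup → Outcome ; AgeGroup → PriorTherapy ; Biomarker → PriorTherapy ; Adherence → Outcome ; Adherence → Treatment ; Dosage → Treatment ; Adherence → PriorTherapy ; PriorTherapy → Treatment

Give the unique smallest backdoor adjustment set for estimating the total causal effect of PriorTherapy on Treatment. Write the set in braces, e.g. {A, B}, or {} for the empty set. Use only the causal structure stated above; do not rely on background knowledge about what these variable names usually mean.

{Adherence, Biomarker}

Variables eligible for adjustment (non-descendants of PriorTherapy, excluding PriorTherapy and Treatment): {Adherence, AgeGroup, Biomarker, Dosage}.
Backdoor paths from PriorTherapy to Treatment:
  P1: PriorTherapy <- Biomarker -> Treatment
  P2: PriorTherapy <- Adherence -> Treatment
  P3: PriorTherapy <- Adherence -> Outcome <- Treatment
  P4: PriorTherapy <- AgeGroup -> Outcome <- Adherence -> Treatment
  P5: PriorTherapy <- AgeGroup -> Outcome <- Treatment
The empty set is not sufficient: P1 (PriorTherapy <- Biomarker -> Treatment) has no collider blocking it and no conditioned non-collider, so it is open.
Try {Adherence, Biomarker}:
  P1: blocked at fork node Biomarker ∈ conditioning set.
  P2: blocked at fork node Adherence ∈ conditioning set.
  P3: blocked at fork node Adherence ∈ conditioning set.
  P4: blocked at collider Outcome (neither it nor any descendant is in the conditioning set).
  P5: blocked at collider Outcome (neither it nor any descendant is in the conditioning set).
{Adherence, Biomarker} contains no descendant of PriorTherapy and blocks every backdoor path.
Every element of {Adherence, Biomarker} is needed (dropping Adherence leaves P2 open; dropping Biomarker leaves P1 open), so no proper subset is valid.
Among all size-2 subsets of the eligible variables, only {Adherence, Biomarker} blocks every backdoor path, so it is the unique smallest valid adjustment set.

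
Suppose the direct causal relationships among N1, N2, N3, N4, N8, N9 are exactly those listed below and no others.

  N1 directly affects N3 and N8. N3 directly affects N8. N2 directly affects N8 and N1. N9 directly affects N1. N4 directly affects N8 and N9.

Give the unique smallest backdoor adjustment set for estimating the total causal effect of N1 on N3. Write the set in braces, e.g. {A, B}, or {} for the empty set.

{}

Variables eligible for adjustment (non-descendants of N1, excluding N1 and N3): {N2, N4, N9}.
Backdoor paths from N1 to N3:
  P1: N1 <- N2 -> N8 <- N3
  P2: N1 <- N9 <- N4 -> N8 <- N3
Each backdoor path contains an unconditioned collider, so every path is already blocked with the empty conditioning set:
  P1: blocked at collider N8 (neither it nor any descendant is in the conditioning set).
  P2: blocked at collider N8 (neither it nor any descendant is in the conditioning set).
The empty set is therefore the unique smallest valid set.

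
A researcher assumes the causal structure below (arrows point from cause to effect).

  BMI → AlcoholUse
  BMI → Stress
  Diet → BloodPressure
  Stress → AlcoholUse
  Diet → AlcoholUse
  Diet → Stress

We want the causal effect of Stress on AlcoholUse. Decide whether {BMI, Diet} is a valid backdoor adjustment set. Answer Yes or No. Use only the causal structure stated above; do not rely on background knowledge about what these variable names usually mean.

Yes

Backdoor paths from Stress to AlcoholUse (paths whose first edge points into Stress):
  P1: Stress <- BMI -> AlcoholUse
  P2: Stress <- Diet -> AlcoholUse
Condition 1 (no descendant of Stress in the set): holds — descendants of Stress are {AlcoholUse}; none are in {BMI, Diet}.
Condition 2 (every backdoor path blocked by {BMI, Diet}):
  P1: blocked at fork node BMI ∈ conditioning set.
  P2: blocked at fork node Diet ∈ conditioning set.
{BMI, Diet} satisfies the backdoor criterion.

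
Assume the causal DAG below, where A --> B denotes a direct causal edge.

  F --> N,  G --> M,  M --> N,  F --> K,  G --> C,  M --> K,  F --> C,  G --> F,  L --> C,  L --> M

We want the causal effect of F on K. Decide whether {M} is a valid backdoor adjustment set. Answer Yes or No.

Backdoor paths from F to K (paths whose first edge points into F):
  P1: F <- G -> M -> K
  P2: F <- G -> C <- L -> M -> K
Condition 1 (no descendant of F in the set): holds — descendants of F are {C, K, N}; none are in {M}.
Condition 2 (every backdoor path blocked by {M}):
  P1: blocked at chain node M ∈ conditioning set.
  P2: blocked at collider C (neither it nor any descendant is in the conditioning set).
{M} satisfies the backdoor criterion.

Yes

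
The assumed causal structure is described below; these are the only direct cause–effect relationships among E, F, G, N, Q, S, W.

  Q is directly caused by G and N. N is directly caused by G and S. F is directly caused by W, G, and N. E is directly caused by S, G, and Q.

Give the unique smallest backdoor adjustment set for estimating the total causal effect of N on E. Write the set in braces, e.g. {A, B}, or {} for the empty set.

Variables eligible for adjustment (non-descendants of N, excluding N and E): {G, S, W}.
Backdoor paths from N to E:
  P1: N <- G -> Q -> E
  P2: N <- G -> E
  P3: N <- S -> E
The empty set is not sufficient: P1 (N <- G -> Q -> E) has no collider blocking it and no conditioned non-collider, so it is open.
Try {G, S}:
  P1: blocked at fork node G ∈ conditioning set.
  P2: blocked at fork node G ∈ conditioning set.
  P3: blocked at fork node S ∈ conditioning set.
{G, S} contains no descendant of N and blocks every backdoor path.
Every element of {G, S} is needed (dropping G leaves P1 open; dropping S leaves P3 open), so no proper subset is valid.
Among all size-2 subsets of the eligible variables, only {G, S} blocks every backdoor path, so it is the unique smallest valid adjustment set.

{G, S}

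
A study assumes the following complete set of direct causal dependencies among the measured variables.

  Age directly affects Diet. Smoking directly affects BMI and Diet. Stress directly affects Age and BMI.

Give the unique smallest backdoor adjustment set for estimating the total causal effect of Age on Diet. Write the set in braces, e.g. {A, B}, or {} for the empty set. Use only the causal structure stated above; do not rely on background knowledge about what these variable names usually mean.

Variables eligible for adjustment (non-descendants of Age, excluding Age and Diet): {BMI, Smoking, Stress}.
Backdoor paths from Age to Diet:
  P1: Age <- Stress -> BMI <- Smoking -> Diet
Each backdoor path contains an unconditioned collider, so every path is already blocked with the empty conditioning set:
  P1: blocked at collider BMI (neither it nor any descendant is in the conditioning set).
The empty set is therefore the unique smallest valid set.

{}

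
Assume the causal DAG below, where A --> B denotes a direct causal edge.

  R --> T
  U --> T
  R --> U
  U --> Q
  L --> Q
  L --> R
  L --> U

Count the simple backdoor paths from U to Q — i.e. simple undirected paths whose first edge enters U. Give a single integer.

2

A backdoor path from U to Q is any simple undirected path whose first edge points into U (i.e. leaves U via a parent).
Parents of U: {L, R}.
Enumerating:
  P1: U <- L -> Q
  P2: U <- R <- L -> Q
That exhausts the simple backdoor paths. Count: 2.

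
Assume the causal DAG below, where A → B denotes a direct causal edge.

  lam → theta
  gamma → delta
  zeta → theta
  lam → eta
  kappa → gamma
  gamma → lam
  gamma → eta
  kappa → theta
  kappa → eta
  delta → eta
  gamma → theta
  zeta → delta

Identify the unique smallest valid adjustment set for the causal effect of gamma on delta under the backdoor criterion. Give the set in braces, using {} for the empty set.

{}

Variables eligible for adjustment (non-descendants of gamma, excluding gamma and delta): {kappa, zeta}.
Backdoor paths from gamma to delta:
  P1: gamma <- kappa -> theta <- zeta -> delta
  P2: gamma <- kappa -> theta <- lam -> eta <- delta
  P3: gamma <- kappa -> eta <- lam -> theta <- zeta -> delta
  P4: gamma <- kappa -> eta <- delta
Each backdoor path contains an unconditioned collider, so every path is already blocked with the empty conditioning set:
  P1: blocked at collider theta (neither it nor any descendant is in the conditioning set).
  P2: blocked at collider theta (neither it nor any descendant is in the conditioning set).
  P3: blocked at collider eta (neither it nor any descendant is in the conditioning set).
  P4: blocked at collider eta (neither it nor any descendant is in the conditioning set).
The empty set is therefore the unique smallest valid set.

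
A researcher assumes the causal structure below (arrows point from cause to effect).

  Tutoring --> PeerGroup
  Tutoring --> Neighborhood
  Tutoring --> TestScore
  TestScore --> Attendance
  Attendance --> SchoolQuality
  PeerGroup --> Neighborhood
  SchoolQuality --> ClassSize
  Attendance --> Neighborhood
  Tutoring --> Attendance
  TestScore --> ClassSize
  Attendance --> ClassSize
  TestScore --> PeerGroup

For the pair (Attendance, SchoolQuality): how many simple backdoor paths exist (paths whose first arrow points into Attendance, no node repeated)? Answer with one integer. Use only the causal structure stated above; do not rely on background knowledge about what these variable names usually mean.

4

A backdoor path from Attendance to SchoolQuality is any simple undirected path whose first edge points into Attendance (i.e. leaves Attendance via a parent).
Parents of Attendance: {TestScore, Tutoring}.
Enumerating:
  P1: Attendance <- Tutoring -> TestScore -> ClassSize <- SchoolQuality
  P2: Attendance <- Tutoring -> PeerGroup <- TestScore -> ClassSize <- SchoolQuality
  P3: Attendance <- Tutoring -> Neighborhood <- PeerGroup <- TestScore -> ClassSize <- SchoolQuality
  P4: Attendance <- TestScore -> ClassSize <- SchoolQuality
That exhausts the simple backdoor paths. Count: 4.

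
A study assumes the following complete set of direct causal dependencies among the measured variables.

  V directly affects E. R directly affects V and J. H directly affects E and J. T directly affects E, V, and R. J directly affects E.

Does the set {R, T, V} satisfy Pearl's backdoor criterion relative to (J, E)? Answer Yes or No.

No

Backdoor paths from J to E (paths whose first edge points into J):
  P1: J <- H -> E
  P2: J <- R <- T -> V -> E
  P3: J <- R <- T -> E
  P4: J <- R -> V <- T -> E
  P5: J <- R -> V -> E
Condition 1 (no descendant of J in the set): holds — descendants of J are {E}; none are in {R, T, V}.
Condition 2 (every backdoor path blocked by {R, T, V}):
  P1: open — no interior node is in the conditioning set.
  P2: blocked at chain node R ∈ conditioning set.
  P3: blocked at chain node R ∈ conditioning set.
  P4: blocked at fork node R ∈ conditioning set.
  P5: blocked at fork node R ∈ conditioning set.
{R, T, V} does not satisfy the backdoor criterion.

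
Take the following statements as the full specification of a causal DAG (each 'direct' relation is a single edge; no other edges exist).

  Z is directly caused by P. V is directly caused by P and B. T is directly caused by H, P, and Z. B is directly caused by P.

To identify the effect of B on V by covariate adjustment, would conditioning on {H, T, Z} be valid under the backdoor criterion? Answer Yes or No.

Backdoor paths from B to V (paths whose first edge points into B):
  P1: B <- P -> V
Condition 1 (no descendant of B in the set): holds — descendants of B are {V}; none are in {H, T, Z}.
Condition 2 (every backdoor path blocked by {H, T, Z}):
  P1: open — no interior node is in the conditioning set.
{H, T, Z} does not satisfy the backdoor criterion.

No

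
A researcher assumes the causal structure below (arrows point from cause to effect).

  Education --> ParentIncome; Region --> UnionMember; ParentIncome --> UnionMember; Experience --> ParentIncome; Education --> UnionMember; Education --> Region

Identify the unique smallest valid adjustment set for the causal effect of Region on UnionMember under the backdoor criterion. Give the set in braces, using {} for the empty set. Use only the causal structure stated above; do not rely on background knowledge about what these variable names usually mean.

{Education}

Variables eligible for adjustment (non-descendants of Region, excluding Region and UnionMember): {Education, Experience, ParentIncome}.
Backdoor paths from Region to UnionMember:
  P1: Region <- Education -> ParentIncome -> UnionMember
  P2: Region <- Education -> UnionMember
The empty set is not sufficient: P1 (Region <- Education -> ParentIncome -> UnionMember) has no collider blocking it and no conditioned non-collider, so it is open.
Try {Education}:
  P1: blocked at fork node Education ∈ conditioning set.
  P2: blocked at fork node Education ∈ conditioning set.
{Education} contains no descendant of Region and blocks every backdoor path.
No other singleton works — e.g. {Experience} leaves P1 open — so {Education} is the unique smallest valid adjustment set.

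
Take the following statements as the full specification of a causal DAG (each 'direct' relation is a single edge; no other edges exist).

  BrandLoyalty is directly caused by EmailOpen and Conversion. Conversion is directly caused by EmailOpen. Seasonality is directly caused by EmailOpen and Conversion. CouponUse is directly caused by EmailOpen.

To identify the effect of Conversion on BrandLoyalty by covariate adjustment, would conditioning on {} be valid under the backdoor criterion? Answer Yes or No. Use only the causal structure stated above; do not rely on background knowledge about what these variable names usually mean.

No

Backdoor paths from Conversion to BrandLoyalty (paths whose first edge points into Conversion):
  P1: Conversion <- EmailOpen -> BrandLoyalty
Condition 1 (no descendant of Conversion in the set): holds — descendants of Conversion are {BrandLoyalty, Seasonality}; none are in {}.
Condition 2 (every backdoor path blocked by {}):
  P1: open — no interior node is in the conditioning set.
{} does not satisfy the backdoor criterion.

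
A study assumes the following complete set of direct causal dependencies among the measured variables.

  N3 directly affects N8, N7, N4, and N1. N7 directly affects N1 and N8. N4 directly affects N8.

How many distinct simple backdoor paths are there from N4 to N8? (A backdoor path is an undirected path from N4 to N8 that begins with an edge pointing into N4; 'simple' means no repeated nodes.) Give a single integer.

A backdoor path from N4 to N8 is any simple undirected path whose first edge points into N4 (i.e. leaves N4 via a parent).
Parents of N4: {N3}.
Enumerating:
  P1: N4 <- N3 -> N7 -> N8
  P2: N4 <- N3 -> N8
  P3: N4 <- N3 -> N1 <- N7 -> N8
That exhausts the simple backdoor paths. Count: 3.

3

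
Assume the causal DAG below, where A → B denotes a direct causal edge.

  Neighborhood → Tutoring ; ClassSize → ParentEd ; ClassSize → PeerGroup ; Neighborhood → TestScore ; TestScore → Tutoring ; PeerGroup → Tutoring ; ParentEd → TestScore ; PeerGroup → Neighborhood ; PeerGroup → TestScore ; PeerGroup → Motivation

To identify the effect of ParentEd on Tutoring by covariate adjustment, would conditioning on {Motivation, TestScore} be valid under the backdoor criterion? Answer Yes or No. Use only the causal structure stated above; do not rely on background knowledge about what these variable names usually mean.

Backdoor paths from ParentEd to Tutoring (paths whose first edge points into ParentEd):
  P1: ParentEd <- ClassSize -> PeerGroup -> Neighborhood -> TestScore -> Tutoring
  P2: ParentEd <- ClassSize -> PeerGroup -> Neighborhood -> Tutoring
  P3: ParentEd <- ClassSize -> PeerGroup -> TestScore <- Neighborhood -> Tutoring
  P4: ParentEd <- ClassSize -> PeerGroup -> TestScore -> Tutoring
  P5: ParentEd <- ClassSize -> PeerGroup -> Tutoring
Condition 1 (no descendant of ParentEd in the set): FAILS — TestScore is a descendant of ParentEd.
Condition 2 (every backdoor path blocked by {Motivation, TestScore}):
  P1: blocked at chain node TestScore ∈ conditioning set.
  P2: open — no interior node is in the conditioning set.
  P3: open — collider(s) TestScore are conditioned on (or have a conditioned descendant) and no non-collider on the path is in the set.
  P4: blocked at chain node TestScore ∈ conditioning set.
  P5: open — no interior node is in the conditioning set.
{Motivation, TestScore} does not satisfy the backdoor criterion.

No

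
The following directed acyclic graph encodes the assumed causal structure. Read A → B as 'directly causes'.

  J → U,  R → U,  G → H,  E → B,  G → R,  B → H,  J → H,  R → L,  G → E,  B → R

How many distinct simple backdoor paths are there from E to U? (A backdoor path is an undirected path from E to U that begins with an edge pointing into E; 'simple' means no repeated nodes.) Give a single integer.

A backdoor path from E to U is any simple undirected path whose first edge points into E (i.e. leaves E via a parent).
Parents of E: {G}.
Enumerating:
  P1: E <- G -> R <- B -> H <- J -> U
  P2: E <- G -> R -> U
  P3: E <- G -> H <- B -> R -> U
  P4: E <- G -> H <- J -> U
That exhausts the simple backdoor paths. Count: 4.

4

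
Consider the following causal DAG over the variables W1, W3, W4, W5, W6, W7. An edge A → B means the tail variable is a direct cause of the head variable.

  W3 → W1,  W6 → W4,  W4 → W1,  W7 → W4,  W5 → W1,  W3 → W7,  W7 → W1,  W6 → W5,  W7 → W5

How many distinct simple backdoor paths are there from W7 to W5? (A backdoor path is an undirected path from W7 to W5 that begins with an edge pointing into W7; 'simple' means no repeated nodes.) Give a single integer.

2

A backdoor path from W7 to W5 is any simple undirected path whose first edge points into W7 (i.e. leaves W7 via a parent).
Parents of W7: {W3}.
Enumerating:
  P1: W7 <- W3 -> W1 <- W5
  P2: W7 <- W3 -> W1 <- W4 <- W6 -> W5
That exhausts the simple backdoor paths. Count: 2.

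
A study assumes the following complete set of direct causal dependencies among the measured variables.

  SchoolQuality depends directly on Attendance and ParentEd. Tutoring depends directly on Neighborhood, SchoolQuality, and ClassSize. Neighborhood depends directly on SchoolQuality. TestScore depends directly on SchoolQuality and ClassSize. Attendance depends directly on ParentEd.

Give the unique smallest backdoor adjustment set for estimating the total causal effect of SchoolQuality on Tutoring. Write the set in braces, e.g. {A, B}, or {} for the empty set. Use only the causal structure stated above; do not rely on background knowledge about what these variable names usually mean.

Variables eligible for adjustment (non-descendants of SchoolQuality, excluding SchoolQuality and Tutoring): {Attendance, ClassSize, ParentEd}.
Backdoor paths from SchoolQuality to Tutoring:
  (none)
With no backdoor paths the empty set already satisfies the criterion, and it is trivially minimal.

{}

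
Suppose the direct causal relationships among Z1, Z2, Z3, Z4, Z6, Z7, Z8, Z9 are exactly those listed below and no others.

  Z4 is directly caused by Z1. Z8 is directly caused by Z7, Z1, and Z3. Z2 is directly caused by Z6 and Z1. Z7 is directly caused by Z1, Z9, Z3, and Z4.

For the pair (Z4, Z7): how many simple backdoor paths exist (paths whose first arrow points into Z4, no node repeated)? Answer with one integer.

3

A backdoor path from Z4 to Z7 is any simple undirected path whose first edge points into Z4 (i.e. leaves Z4 via a parent).
Parents of Z4: {Z1}.
Enumerating:
  P1: Z4 <- Z1 -> Z7
  P2: Z4 <- Z1 -> Z8 <- Z3 -> Z7
  P3: Z4 <- Z1 -> Z8 <- Z7
That exhausts the simple backdoor paths. Count: 3.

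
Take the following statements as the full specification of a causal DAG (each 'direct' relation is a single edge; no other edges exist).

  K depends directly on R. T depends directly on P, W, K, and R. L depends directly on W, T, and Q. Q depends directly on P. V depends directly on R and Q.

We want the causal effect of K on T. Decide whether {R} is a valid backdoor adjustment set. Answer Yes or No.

Backdoor paths from K to T (paths whose first edge points into K):
  P1: K <- R -> V <- Q <- P -> T
  P2: K <- R -> V <- Q -> L <- W -> T
  P3: K <- R -> V <- Q -> L <- T
  P4: K <- R -> T
Condition 1 (no descendant of K in the set): holds — descendants of K are {L, T}; none are in {R}.
Condition 2 (every backdoor path blocked by {R}):
  P1: blocked at fork node R ∈ conditioning set.
  P2: blocked at fork node R ∈ conditioning set.
  P3: blocked at fork node R ∈ conditioning set.
  P4: blocked at fork node R ∈ conditioning set.
{R} satisfies the backdoor criterion.

Yes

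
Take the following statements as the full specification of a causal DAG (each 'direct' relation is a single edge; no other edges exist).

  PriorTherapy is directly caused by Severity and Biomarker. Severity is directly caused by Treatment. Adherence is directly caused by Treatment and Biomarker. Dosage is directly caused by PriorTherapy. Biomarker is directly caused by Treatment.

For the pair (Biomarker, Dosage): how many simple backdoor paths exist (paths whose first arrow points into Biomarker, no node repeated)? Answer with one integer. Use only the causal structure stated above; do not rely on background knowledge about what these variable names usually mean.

1

A backdoor path from Biomarker to Dosage is any simple undirected path whose first edge points into Biomarker (i.e. leaves Biomarker via a parent).
Parents of Biomarker: {Treatment}.
Enumerating:
  P1: Biomarker <- Treatment -> Severity -> PriorTherapy -> Dosage
That exhausts the simple backdoor paths. Count: 1.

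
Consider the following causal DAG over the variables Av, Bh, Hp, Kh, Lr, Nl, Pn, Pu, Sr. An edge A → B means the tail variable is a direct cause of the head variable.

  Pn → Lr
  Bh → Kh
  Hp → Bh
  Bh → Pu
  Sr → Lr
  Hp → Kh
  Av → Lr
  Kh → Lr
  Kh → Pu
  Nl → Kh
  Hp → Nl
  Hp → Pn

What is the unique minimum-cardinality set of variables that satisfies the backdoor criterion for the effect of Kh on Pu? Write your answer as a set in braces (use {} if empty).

Variables eligible for adjustment (non-descendants of Kh, excluding Kh and Pu): {Av, Bh, Hp, Nl, Pn, Sr}.
Backdoor paths from Kh to Pu:
  P1: Kh <- Hp -> Bh -> Pu
  P2: Kh <- Bh -> Pu
  P3: Kh <- Nl <- Hp -> Bh -> Pu
The empty set is not sufficient: P1 (Kh <- Hp -> Bh -> Pu) has no collider blocking it and no conditioned non-collider, so it is open.
Try {Bh}:
  P1: blocked at chain node Bh ∈ conditioning set.
  P2: blocked at fork node Bh ∈ conditioning set.
  P3: blocked at chain node Bh ∈ conditioning set.
{Bh} contains no descendant of Kh and blocks every backdoor path.
No other singleton works — e.g. {Sr} leaves P1 open — so {Bh} is the unique smallest valid adjustment set.

{Bh}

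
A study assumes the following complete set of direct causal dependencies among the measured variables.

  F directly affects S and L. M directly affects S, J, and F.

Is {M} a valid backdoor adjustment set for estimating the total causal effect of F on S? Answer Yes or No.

Yes

Backdoor paths from F to S (paths whose first edge points into F):
  P1: F <- M -> S
Condition 1 (no descendant of F in the set): holds — descendants of F are {L, S}; none are in {M}.
Condition 2 (every backdoor path blocked by {M}):
  P1: blocked at fork node M ∈ conditioning set.
{M} satisfies the backdoor criterion.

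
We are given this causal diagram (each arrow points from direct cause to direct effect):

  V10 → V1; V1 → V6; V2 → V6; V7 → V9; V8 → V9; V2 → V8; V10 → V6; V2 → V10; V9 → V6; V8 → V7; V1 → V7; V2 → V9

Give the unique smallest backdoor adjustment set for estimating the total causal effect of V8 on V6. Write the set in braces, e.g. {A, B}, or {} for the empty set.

{V2}

Variables eligible for adjustment (non-descendants of V8, excluding V8 and V6): {V1, V10, V2}.
Backdoor paths from V8 to V6:
  P1: V8 <- V2 -> V10 -> V1 -> V7 -> V9 -> V6
  P2: V8 <- V2 -> V10 -> V1 -> V6
  P3: V8 <- V2 -> V10 -> V6
  P4: V8 <- V2 -> V9 <- V7 <- V1 <- V10 -> V6
  P5: V8 <- V2 -> V9 <- V7 <- V1 -> V6
  P6: V8 <- V2 -> V9 -> V6
  P7: V8 <- V2 -> V6
The empty set is not sufficient: P1 (V8 <- V2 -> V10 -> V1 -> V7 -> V9 -> V6) has no collider blocking it and no conditioned non-collider, so it is open.
Try {V2}:
  P1: blocked at fork node V2 ∈ conditioning set.
  P2: blocked at fork node V2 ∈ conditioning set.
  P3: blocked at fork node V2 ∈ conditioning set.
  P4: blocked at fork node V2 ∈ conditioning set.
  P5: blocked at fork node V2 ∈ conditioning set.
  P6: blocked at fork node V2 ∈ conditioning set.
  P7: blocked at fork node V2 ∈ conditioning set.
{V2} contains no descendant of V8 and blocks every backdoor path.
No other singleton works — e.g. {V10} leaves P6 open — so {V2} is the unique smallest valid adjustment set.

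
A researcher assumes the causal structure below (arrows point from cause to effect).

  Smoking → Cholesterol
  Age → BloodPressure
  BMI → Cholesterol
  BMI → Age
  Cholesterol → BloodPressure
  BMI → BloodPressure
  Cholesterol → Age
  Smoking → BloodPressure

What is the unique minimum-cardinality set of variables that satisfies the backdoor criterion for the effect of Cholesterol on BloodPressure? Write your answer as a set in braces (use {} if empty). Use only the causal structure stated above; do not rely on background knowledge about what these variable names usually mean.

Variables eligible for adjustment (non-descendants of Cholesterol, excluding Cholesterol and BloodPressure): {BMI, Smoking}.
Backdoor paths from Cholesterol to BloodPressure:
  P1: Cholesterol <- Smoking -> BloodPressure
  P2: Cholesterol <- BMI -> Age -> BloodPressure
  P3: Cholesterol <- BMI -> BloodPressure
The empty set is not sufficient: P1 (Cholesterol <- Smoking -> BloodPressure) has no collider blocking it and no conditioned non-collider, so it is open.
Try {BMI, Smoking}:
  P1: blocked at fork node Smoking ∈ conditioning set.
  P2: blocked at fork node BMI ∈ conditioning set.
  P3: blocked at fork node BMI ∈ conditioning set.
{BMI, Smoking} contains no descendant of Cholesterol and blocks every backdoor path.
Every element of {BMI, Smoking} is needed (dropping BMI leaves P2 open; dropping Smoking leaves P1 open), so no proper subset is valid.
Among all size-2 subsets of the eligible variables, only {BMI, Smoking} blocks every backdoor path, so it is the unique smallest valid adjustment set.

{BMI, Smoking}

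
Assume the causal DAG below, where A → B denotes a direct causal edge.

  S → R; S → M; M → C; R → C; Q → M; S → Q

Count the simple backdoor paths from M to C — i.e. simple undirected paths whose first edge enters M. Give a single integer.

A backdoor path from M to C is any simple undirected path whose first edge points into M (i.e. leaves M via a parent).
Parents of M: {Q, S}.
Enumerating:
  P1: M <- S -> R -> C
  P2: M <- Q <- S -> R -> C
That exhausts the simple backdoor paths. Count: 2.

2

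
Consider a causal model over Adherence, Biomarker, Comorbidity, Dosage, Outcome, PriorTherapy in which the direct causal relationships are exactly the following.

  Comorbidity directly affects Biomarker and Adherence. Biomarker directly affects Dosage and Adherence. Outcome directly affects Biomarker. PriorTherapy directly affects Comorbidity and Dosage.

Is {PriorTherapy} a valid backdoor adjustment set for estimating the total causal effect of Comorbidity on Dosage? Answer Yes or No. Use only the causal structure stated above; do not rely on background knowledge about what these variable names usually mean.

Yes

Backdoor paths from Comorbidity to Dosage (paths whose first edge points into Comorbidity):
  P1: Comorbidity <- PriorTherapy -> Dosage
Condition 1 (no descendant of Comorbidity in the set): holds — descendants of Comorbidity are {Adherence, Biomarker, Dosage}; none are in {PriorTherapy}.
Condition 2 (every backdoor path blocked by {PriorTherapy}):
  P1: blocked at fork node PriorTherapy ∈ conditioning set.
{PriorTherapy} satisfies the backdoor criterion.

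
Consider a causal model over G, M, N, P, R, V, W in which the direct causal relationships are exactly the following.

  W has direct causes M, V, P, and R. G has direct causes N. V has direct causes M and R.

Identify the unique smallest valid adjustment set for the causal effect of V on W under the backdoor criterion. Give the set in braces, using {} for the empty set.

{M, R}

Variables eligible for adjustment (non-descendants of V, excluding V and W): {G, M, N, P, R}.
Backdoor paths from V to W:
  P1: V <- M -> W
  P2: V <- R -> W
The empty set is not sufficient: P1 (V <- M -> W) has no collider blocking it and no conditioned non-collider, so it is open.
Try {M, R}:
  P1: blocked at fork node M ∈ conditioning set.
  P2: blocked at fork node R ∈ conditioning set.
{M, R} contains no descendant of V and blocks every backdoor path.
Every element of {M, R} is needed (dropping M leaves P1 open; dropping R leaves P2 open), so no proper subset is valid.
Among all size-2 subsets of the eligible variables, only {M, R} blocks every backdoor path, so it is the unique smallest valid adjustment set.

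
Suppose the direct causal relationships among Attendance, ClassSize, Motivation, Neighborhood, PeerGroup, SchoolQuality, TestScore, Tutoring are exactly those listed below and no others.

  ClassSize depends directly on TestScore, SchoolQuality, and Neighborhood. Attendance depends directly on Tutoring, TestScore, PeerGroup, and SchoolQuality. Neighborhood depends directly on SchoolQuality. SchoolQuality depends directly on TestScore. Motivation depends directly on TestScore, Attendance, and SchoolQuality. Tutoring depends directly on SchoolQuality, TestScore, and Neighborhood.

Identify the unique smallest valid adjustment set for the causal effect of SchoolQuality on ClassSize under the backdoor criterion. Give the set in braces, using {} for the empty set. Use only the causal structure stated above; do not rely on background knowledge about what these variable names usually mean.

Variables eligible for adjustment (non-descendants of SchoolQuality, excluding SchoolQuality and ClassSize): {PeerGroup, TestScore}.
Backdoor paths from SchoolQuality to ClassSize:
  P1: SchoolQuality <- TestScore -> ClassSize
  P2: SchoolQuality <- TestScore -> Tutoring <- Neighborhood -> ClassSize
  P3: SchoolQuality <- TestScore -> Attendance <- Tutoring <- Neighborhood -> ClassSize
  P4: SchoolQuality <- TestScore -> Motivation <- Attendance <- Tutoring <- Neighborhood -> ClassSize
The empty set is not sufficient: P1 (SchoolQuality <- TestScore -> ClassSize) has no collider blocking it and no conditioned non-collider, so it is open.
Try {TestScore}:
  P1: blocked at fork node TestScore ∈ conditioning set.
  P2: blocked at fork node TestScore ∈ conditioning set.
  P3: blocked at fork node TestScore ∈ conditioning set.
  P4: blocked at fork node TestScore ∈ conditioning set.
{TestScore} contains no descendant of SchoolQuality and blocks every backdoor path.
No other singleton works — e.g. {PeerGroup} leaves P1 open — so {TestScore} is the unique smallest valid adjustment set.

{TestScore}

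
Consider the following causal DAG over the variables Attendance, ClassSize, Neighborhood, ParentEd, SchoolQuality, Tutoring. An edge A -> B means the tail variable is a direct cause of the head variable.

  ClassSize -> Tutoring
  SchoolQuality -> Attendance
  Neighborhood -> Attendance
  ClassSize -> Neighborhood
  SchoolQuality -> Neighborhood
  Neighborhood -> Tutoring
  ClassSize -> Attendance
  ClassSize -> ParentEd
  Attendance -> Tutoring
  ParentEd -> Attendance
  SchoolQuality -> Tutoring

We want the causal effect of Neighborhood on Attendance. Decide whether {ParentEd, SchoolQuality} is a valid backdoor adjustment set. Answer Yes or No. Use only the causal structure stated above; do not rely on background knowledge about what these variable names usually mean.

No

Backdoor paths from Neighborhood to Attendance (paths whose first edge points into Neighborhood):
  P1: Neighborhood <- ClassSize -> ParentEd -> Attendance
  P2: Neighborhood <- ClassSize -> Attendance
  P3: Neighborhood <- ClassSize -> Tutoring <- SchoolQuality -> Attendance
  P4: Neighborhood <- ClassSize -> Tutoring <- Attendance
  P5: Neighborhood <- SchoolQuality -> Attendance
  P6: Neighborhood <- SchoolQuality -> Tutoring <- ClassSize -> ParentEd -> Attendance
  P7: Neighborhood <- SchoolQuality -> Tutoring <- ClassSize -> Attendance
  P8: Neighborhood <- SchoolQuality -> Tutoring <- Attendance
Condition 1 (no descendant of Neighborhood in the set): holds — descendants of Neighborhood are {Attendance, Tutoring}; none are in {ParentEd, SchoolQuality}.
Condition 2 (every backdoor path blocked by {ParentEd, SchoolQuality}):
  P1: blocked at chain node ParentEd ∈ conditioning set.
  P2: open — no interior node is in the conditioning set.
  P3: blocked at collider Tutoring (neither it nor any descendant is in the conditioning set).
  P4: blocked at collider Tutoring (neither it nor any descendant is in the conditioning set).
  P5: blocked at fork node SchoolQuality ∈ conditioning set.
  P6: blocked at fork node SchoolQuality ∈ conditioning set.
  P7: blocked at fork node SchoolQuality ∈ conditioning set.
  P8: blocked at fork node SchoolQuality ∈ conditioning set.
{ParentEd, SchoolQuality} does not satisfy the backdoor criterion.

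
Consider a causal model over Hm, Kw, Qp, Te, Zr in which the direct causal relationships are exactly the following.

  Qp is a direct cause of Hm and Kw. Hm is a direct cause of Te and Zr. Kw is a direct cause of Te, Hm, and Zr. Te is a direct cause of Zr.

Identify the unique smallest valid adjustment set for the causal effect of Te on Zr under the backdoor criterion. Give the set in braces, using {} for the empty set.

Variables eligible for adjustment (non-descendants of Te, excluding Te and Zr): {Hm, Kw, Qp}.
Backdoor paths from Te to Zr:
  P1: Te <- Kw <- Qp -> Hm -> Zr
  P2: Te <- Kw -> Hm -> Zr
  P3: Te <- Kw -> Zr
  P4: Te <- Hm <- Qp -> Kw -> Zr
  P5: Te <- Hm <- Kw -> Zr
  P6: Te <- Hm -> Zr
The empty set is not sufficient: P1 (Te <- Kw <- Qp -> Hm -> Zr) has no collider blocking it and no conditioned non-collider, so it is open.
Try {Hm, Kw}:
  P1: blocked at chain node Kw ∈ conditioning set.
  P2: blocked at fork node Kw ∈ conditioning set.
  P3: blocked at fork node Kw ∈ conditioning set.
  P4: blocked at chain node Hm ∈ conditioning set.
  P5: blocked at chain node Hm ∈ conditioning set.
  P6: blocked at fork node Hm ∈ conditioning set.
{Hm, Kw} contains no descendant of Te and blocks every backdoor path.
Every element of {Hm, Kw} is needed (dropping Hm leaves P6 open; dropping Kw leaves P3 open), so no proper subset is valid.
Among all size-2 subsets of the eligible variables, only {Hm, Kw} blocks every backdoor path, so it is the unique smallest valid adjustment set.

{Hm, Kw}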